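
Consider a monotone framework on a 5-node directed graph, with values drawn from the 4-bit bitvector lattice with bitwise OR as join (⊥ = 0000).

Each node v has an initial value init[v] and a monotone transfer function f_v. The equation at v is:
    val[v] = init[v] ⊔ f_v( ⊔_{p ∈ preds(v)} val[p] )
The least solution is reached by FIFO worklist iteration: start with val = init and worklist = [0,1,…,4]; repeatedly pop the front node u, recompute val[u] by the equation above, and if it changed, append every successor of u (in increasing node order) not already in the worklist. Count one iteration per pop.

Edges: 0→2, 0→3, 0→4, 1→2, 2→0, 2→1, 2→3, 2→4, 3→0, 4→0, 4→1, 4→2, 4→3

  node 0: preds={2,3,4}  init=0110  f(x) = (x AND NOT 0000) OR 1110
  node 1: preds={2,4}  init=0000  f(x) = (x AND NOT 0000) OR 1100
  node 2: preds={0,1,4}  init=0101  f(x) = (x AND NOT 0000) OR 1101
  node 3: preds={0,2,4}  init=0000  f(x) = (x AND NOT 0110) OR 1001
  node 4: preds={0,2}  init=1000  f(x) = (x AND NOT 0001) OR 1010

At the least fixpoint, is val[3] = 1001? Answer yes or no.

yes

Trace (9 dequeues):
  [1] u=0 | in 1101 | out 1111 | prev 0110 | push {}
  [2] u=1 | in 1101 | out 1101 | prev 0000 | push {}
  [3] u=2 | in 1111 | out 1111 | prev 0101 | push {0,1}
  [4] u=3 | in 1111 | out 1001 | prev 0000 | push {}
  [5] u=4 | in 1111 | out 1110 | prev 1000 | push {2,3}
  [6] u=0 | in 1111 | out 1111 | ==
  [7] u=1 | in 1111 | out 1111 | prev 1101 | push {}
  [8] u=2 | in 1111 | out 1111 | ==
  [9] u=3 | in 1111 | out 1001 | ==

Converged values:
  [0] 1111
  [1] 1111
  [2] 1111
  [3] 1001
  [4] 1110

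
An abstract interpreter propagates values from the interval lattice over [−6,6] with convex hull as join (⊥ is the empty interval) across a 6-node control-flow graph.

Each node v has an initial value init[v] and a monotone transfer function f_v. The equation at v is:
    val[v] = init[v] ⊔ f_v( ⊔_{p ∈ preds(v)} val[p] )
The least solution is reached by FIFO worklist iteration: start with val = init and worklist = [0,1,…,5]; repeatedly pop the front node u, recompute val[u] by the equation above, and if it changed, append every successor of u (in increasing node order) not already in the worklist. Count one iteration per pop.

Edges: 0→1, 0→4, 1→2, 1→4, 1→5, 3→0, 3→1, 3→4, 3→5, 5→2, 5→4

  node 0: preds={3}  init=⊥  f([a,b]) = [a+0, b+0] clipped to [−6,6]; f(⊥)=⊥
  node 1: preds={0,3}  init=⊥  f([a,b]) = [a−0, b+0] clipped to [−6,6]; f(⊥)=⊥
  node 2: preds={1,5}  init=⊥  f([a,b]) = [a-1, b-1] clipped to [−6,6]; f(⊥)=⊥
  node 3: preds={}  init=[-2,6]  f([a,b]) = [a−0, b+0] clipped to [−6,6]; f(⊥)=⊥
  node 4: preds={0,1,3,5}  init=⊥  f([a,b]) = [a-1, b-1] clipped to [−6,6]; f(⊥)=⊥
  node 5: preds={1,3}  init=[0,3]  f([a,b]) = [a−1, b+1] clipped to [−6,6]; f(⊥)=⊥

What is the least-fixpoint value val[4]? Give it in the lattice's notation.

Trace (8 dequeues):
  [1] u=0 | in [-2,6] | out [-2,6] | prev ⊥ | push {}
  [2] u=1 | in [-2,6] | out [-2,6] | prev ⊥ | push {}
  [3] u=2 | in [-2,6] | out [-3,5] | prev ⊥ | push {}
  [4] u=3 | in ⊥ | out [-2,6] | ==
  [5] u=4 | in [-2,6] | out [-3,5] | prev ⊥ | push {}
  [6] u=5 | in [-2,6] | out [-3,6] | prev [0,3] | push {2,4}
  [7] u=2 | in [-3,6] | out [-4,5] | prev [-3,5] | push {}
  [8] u=4 | in [-3,6] | out [-4,5] | prev [-3,5] | push {}

Converged values:
  [0] [-2,6]
  [1] [-2,6]
  [2] [-4,5]
  [3] [-2,6]
  [4] [-4,5]
  [5] [-3,6]

[-4,5]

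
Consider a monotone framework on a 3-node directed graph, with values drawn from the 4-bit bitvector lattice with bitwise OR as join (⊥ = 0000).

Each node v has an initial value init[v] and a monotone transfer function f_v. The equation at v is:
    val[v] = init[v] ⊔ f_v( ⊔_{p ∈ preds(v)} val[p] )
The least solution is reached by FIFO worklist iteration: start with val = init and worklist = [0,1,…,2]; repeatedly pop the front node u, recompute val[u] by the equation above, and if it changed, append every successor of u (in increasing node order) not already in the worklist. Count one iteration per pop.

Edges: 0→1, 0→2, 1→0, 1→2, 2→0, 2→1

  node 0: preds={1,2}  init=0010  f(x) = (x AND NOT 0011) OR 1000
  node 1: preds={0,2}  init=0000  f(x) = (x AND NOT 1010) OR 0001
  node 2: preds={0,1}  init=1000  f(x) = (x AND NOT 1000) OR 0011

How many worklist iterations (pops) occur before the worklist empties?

5

Worklist (5 pops):
  #1 pop 0: in=1000 → 1010 (was 0010); enqueue []
  #2 pop 1: in=1010 → 0001 (was 0000); enqueue [0]
  #3 pop 2: in=1011 → 1011 (was 1000); enqueue [1]
  #4 pop 0: in=1011 → 1010 (no change)
  #5 pop 1: in=1011 → 0001 (no change)

Fixpoint:
  val[0] = 1010
  val[1] = 0001
  val[2] = 1011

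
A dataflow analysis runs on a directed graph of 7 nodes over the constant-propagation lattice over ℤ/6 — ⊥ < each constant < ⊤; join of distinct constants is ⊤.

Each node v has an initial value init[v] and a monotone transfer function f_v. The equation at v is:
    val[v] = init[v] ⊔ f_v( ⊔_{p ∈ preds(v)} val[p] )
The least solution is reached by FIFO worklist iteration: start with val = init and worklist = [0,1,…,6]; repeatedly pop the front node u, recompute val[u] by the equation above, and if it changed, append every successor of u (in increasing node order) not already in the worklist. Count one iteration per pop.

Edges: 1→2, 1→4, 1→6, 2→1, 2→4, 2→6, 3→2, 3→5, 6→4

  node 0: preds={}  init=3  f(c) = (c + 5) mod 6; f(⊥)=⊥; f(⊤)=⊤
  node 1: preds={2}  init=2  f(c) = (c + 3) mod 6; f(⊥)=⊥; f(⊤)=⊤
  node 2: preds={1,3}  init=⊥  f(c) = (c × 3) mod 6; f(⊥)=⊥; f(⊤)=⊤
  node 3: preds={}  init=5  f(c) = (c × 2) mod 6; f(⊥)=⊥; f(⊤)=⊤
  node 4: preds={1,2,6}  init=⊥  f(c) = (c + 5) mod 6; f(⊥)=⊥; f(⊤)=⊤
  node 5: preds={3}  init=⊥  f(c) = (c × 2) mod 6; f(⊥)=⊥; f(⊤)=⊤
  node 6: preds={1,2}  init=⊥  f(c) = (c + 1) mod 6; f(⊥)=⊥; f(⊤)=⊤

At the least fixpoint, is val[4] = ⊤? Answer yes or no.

yes

Trace (11 dequeues):
  [1] u=0 | in ⊥ | out 3 | ==
  [2] u=1 | in ⊥ | out 2 | ==
  [3] u=2 | in ⊤ | out ⊤ | prev ⊥ | push {1}
  [4] u=3 | in ⊥ | out 5 | ==
  [5] u=4 | in ⊤ | out ⊤ | prev ⊥ | push {}
  [6] u=5 | in 5 | out 4 | prev ⊥ | push {}
  [7] u=6 | in ⊤ | out ⊤ | prev ⊥ | push {4}
  [8] u=1 | in ⊤ | out ⊤ | prev 2 | push {2,6}
  [9] u=4 | in ⊤ | out ⊤ | ==
  [10] u=2 | in ⊤ | out ⊤ | ==
  [11] u=6 | in ⊤ | out ⊤ | ==

Converged values:
  [0] 3
  [1] ⊤
  [2] ⊤
  [3] 5
  [4] ⊤
  [5] 4
  [6] ⊤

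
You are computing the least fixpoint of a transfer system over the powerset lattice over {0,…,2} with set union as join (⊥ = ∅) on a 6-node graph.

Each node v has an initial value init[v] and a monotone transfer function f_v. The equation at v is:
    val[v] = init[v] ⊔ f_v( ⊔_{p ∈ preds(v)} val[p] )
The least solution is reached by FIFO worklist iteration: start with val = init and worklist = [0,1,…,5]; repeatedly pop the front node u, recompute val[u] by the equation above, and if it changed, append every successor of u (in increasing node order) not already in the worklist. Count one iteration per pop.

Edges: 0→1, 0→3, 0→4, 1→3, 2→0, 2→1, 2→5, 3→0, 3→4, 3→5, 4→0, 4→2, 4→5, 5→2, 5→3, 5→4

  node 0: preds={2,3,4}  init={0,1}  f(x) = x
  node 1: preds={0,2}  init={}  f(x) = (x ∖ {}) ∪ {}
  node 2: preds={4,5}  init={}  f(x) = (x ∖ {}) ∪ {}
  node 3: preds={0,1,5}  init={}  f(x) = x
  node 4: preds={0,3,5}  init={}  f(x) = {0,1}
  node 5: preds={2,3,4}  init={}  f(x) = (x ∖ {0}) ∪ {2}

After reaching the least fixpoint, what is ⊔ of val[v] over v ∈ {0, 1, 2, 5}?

{0,1,2}

Iteration log — 15 steps:
  step 1. node 0  ⊔preds={}  new={0,1}  stable
  step 2. node 1  ⊔preds={0,1}  new={0,1}  old={}  +wl: 
  step 3. node 2  ⊔preds={}  new={}  stable
  step 4. node 3  ⊔preds={0,1}  new={0,1}  old={}  +wl: 0
  step 5. node 4  ⊔preds={0,1}  new={0,1}  old={}  +wl: 2
  step 6. node 5  ⊔preds={0,1}  new={1,2}  old={}  +wl: 3,4
  step 7. node 0  ⊔preds={0,1}  new={0,1}  stable
  step 8. node 2  ⊔preds={0,1,2}  new={0,1,2}  old={}  +wl: 0,1,5
  step 9. node 3  ⊔preds={0,1,2}  new={0,1,2}  old={0,1}  +wl: 
  step 10. node 4  ⊔preds={0,1,2}  new={0,1}  stable
  step 11. node 0  ⊔preds={0,1,2}  new={0,1,2}  old={0,1}  +wl: 3,4
  step 12. node 1  ⊔preds={0,1,2}  new={0,1,2}  old={0,1}  +wl: 
  step 13. node 5  ⊔preds={0,1,2}  new={1,2}  stable
  step 14. node 3  ⊔preds={0,1,2}  new={0,1,2}  stable
  step 15. node 4  ⊔preds={0,1,2}  new={0,1}  stable

Least fixpoint reached:
  node 0: {0,1,2}
  node 1: {0,1,2}
  node 2: {0,1,2}
  node 3: {0,1,2}
  node 4: {0,1}
  node 5: {1,2}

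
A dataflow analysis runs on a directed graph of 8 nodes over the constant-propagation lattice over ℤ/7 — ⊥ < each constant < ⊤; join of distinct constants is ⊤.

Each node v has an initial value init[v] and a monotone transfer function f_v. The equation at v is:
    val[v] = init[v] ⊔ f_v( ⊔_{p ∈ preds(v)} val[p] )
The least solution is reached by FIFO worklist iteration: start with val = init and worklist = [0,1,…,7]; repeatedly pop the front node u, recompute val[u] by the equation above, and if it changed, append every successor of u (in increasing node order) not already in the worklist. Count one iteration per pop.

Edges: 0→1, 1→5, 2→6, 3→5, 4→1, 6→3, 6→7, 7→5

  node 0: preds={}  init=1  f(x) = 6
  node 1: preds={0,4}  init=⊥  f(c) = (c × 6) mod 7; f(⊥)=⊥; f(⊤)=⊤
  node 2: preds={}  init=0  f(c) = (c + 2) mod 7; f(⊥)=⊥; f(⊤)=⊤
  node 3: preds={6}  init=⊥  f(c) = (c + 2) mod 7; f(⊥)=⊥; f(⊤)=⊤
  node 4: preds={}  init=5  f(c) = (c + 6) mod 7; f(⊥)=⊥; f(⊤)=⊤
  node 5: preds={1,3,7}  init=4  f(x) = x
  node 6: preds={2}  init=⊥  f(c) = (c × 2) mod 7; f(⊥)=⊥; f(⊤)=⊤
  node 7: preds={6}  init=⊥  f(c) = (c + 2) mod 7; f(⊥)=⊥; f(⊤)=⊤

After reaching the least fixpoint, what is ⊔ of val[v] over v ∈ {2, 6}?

0

Iteration log — 10 steps:
  step 1. node 0  ⊔preds=⊥  new=⊤  old=1  +wl: 
  step 2. node 1  ⊔preds=⊤  new=⊤  old=⊥  +wl: 
  step 3. node 2  ⊔preds=⊥  new=0  stable
  step 4. node 3  ⊔preds=⊥  new=⊥  stable
  step 5. node 4  ⊔preds=⊥  new=5  stable
  step 6. node 5  ⊔preds=⊤  new=⊤  old=4  +wl: 
  step 7. node 6  ⊔preds=0  new=0  old=⊥  +wl: 3
  step 8. node 7  ⊔preds=0  new=2  old=⊥  +wl: 5
  step 9. node 3  ⊔preds=0  new=2  old=⊥  +wl: 
  step 10. node 5  ⊔preds=⊤  new=⊤  stable

Least fixpoint reached:
  node 0: ⊤
  node 1: ⊤
  node 2: 0
  node 3: 2
  node 4: 5
  node 5: ⊤
  node 6: 0
  node 7: 2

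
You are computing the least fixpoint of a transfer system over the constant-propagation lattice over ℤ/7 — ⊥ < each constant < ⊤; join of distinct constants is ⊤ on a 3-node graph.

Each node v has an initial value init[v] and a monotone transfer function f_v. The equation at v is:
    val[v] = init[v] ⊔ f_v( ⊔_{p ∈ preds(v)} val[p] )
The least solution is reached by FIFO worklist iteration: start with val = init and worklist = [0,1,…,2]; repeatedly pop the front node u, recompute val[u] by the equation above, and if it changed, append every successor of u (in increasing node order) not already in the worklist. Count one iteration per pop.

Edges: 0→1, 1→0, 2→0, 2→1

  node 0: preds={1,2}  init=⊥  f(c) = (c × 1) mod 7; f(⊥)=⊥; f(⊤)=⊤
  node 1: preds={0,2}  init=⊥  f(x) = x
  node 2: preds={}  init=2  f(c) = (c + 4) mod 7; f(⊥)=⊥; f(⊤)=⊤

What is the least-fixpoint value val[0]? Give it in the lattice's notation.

2

Iteration log — 4 steps:
  step 1. node 0  ⊔preds=2  new=2  old=⊥  +wl: 
  step 2. node 1  ⊔preds=2  new=2  old=⊥  +wl: 0
  step 3. node 2  ⊔preds=⊥  new=2  stable
  step 4. node 0  ⊔preds=2  new=2  stable

Least fixpoint reached:
  node 0: 2
  node 1: 2
  node 2: 2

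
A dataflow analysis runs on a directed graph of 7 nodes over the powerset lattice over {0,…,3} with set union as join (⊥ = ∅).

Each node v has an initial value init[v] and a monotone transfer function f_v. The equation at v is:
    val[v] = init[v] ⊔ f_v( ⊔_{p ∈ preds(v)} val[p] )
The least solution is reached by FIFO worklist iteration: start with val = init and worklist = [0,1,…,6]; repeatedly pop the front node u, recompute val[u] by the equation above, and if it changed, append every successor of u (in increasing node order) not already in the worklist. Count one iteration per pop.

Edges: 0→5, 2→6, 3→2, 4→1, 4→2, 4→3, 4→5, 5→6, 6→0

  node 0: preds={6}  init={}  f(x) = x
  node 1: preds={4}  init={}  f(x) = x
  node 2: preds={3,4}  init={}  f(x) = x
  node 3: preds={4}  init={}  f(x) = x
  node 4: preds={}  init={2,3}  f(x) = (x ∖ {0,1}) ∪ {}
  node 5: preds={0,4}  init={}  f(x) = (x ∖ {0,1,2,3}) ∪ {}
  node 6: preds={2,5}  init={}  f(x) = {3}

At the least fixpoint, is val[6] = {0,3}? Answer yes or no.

Trace (10 dequeues):
  [1] u=0 | in {} | out {} | ==
  [2] u=1 | in {2,3} | out {2,3} | prev {} | push {}
  [3] u=2 | in {2,3} | out {2,3} | prev {} | push {}
  [4] u=3 | in {2,3} | out {2,3} | prev {} | push {2}
  [5] u=4 | in {} | out {2,3} | ==
  [6] u=5 | in {2,3} | out {} | ==
  [7] u=6 | in {2,3} | out {3} | prev {} | push {0}
  [8] u=2 | in {2,3} | out {2,3} | ==
  [9] u=0 | in {3} | out {3} | prev {} | push {5}
  [10] u=5 | in {2,3} | out {} | ==

Converged values:
  [0] {3}
  [1] {2,3}
  [2] {2,3}
  [3] {2,3}
  [4] {2,3}
  [5] {}
  [6] {3}

no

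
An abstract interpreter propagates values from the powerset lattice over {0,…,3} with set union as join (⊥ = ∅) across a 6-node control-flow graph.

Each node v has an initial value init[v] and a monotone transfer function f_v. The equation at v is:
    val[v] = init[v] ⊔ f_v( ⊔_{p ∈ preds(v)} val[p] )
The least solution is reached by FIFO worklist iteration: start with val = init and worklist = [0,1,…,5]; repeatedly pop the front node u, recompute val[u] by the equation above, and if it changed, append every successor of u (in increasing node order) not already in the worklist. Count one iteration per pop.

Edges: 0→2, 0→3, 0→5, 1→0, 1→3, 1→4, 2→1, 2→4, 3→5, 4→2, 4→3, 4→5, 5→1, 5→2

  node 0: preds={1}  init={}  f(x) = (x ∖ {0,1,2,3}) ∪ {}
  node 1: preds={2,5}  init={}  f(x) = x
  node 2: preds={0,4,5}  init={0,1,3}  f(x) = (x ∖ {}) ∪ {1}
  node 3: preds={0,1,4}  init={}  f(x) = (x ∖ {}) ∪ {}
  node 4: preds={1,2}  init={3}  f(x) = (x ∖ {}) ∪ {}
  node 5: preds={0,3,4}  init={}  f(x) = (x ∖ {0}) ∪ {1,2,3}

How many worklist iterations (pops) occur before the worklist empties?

Trace (15 dequeues):
  [1] u=0 | in {} | out {} | ==
  [2] u=1 | in {0,1,3} | out {0,1,3} | prev {} | push {0}
  [3] u=2 | in {3} | out {0,1,3} | ==
  [4] u=3 | in {0,1,3} | out {0,1,3} | prev {} | push {}
  [5] u=4 | in {0,1,3} | out {0,1,3} | prev {3} | push {2,3}
  [6] u=5 | in {0,1,3} | out {1,2,3} | prev {} | push {1}
  [7] u=0 | in {0,1,3} | out {} | ==
  [8] u=2 | in {0,1,2,3} | out {0,1,2,3} | prev {0,1,3} | push {4}
  [9] u=3 | in {0,1,3} | out {0,1,3} | ==
  [10] u=1 | in {0,1,2,3} | out {0,1,2,3} | prev {0,1,3} | push {0,3}
  [11] u=4 | in {0,1,2,3} | out {0,1,2,3} | prev {0,1,3} | push {2,5}
  [12] u=0 | in {0,1,2,3} | out {} | ==
  [13] u=3 | in {0,1,2,3} | out {0,1,2,3} | prev {0,1,3} | push {}
  [14] u=2 | in {0,1,2,3} | out {0,1,2,3} | ==
  [15] u=5 | in {0,1,2,3} | out {1,2,3} | ==

Converged values:
  [0] {}
  [1] {0,1,2,3}
  [2] {0,1,2,3}
  [3] {0,1,2,3}
  [4] {0,1,2,3}
  [5] {1,2,3}

15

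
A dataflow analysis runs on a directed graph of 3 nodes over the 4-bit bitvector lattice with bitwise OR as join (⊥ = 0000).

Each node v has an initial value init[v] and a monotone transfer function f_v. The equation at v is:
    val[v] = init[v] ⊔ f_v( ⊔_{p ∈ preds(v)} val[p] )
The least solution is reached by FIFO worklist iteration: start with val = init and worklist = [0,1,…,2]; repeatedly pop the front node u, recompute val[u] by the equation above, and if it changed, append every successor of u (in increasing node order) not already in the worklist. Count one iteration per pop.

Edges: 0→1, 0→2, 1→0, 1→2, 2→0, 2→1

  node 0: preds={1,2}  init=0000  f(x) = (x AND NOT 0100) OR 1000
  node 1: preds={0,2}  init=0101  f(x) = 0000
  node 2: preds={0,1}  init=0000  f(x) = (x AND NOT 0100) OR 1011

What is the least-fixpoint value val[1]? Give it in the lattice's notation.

0101

Trace (6 dequeues):
  [1] u=0 | in 0101 | out 1001 | prev 0000 | push {}
  [2] u=1 | in 1001 | out 0101 | ==
  [3] u=2 | in 1101 | out 1011 | prev 0000 | push {0,1}
  [4] u=0 | in 1111 | out 1011 | prev 1001 | push {2}
  [5] u=1 | in 1011 | out 0101 | ==
  [6] u=2 | in 1111 | out 1011 | ==

Converged values:
  [0] 1011
  [1] 0101
  [2] 1011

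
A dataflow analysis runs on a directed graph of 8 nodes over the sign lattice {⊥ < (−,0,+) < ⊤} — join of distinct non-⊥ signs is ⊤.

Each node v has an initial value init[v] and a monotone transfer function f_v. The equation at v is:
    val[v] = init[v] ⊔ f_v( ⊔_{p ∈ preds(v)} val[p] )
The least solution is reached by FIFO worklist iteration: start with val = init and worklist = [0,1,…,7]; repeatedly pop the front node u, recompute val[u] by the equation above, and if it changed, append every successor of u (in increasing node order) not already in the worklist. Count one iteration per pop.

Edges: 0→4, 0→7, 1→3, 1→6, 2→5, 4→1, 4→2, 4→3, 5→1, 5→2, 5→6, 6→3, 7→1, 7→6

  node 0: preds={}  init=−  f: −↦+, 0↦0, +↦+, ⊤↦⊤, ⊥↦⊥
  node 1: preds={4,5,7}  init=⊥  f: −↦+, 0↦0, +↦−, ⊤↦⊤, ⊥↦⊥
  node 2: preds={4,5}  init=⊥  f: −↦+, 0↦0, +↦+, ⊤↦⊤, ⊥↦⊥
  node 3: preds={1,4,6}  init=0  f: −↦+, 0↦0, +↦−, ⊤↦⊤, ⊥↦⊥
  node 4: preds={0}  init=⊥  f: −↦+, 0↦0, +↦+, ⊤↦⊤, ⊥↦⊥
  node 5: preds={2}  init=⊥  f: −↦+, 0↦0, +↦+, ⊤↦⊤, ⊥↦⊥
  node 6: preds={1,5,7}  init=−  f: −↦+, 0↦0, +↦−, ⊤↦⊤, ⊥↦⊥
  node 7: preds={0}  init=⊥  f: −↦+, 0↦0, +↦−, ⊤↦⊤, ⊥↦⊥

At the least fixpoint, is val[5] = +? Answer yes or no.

Iteration log — 17 steps:
  step 1. node 0  ⊔preds=⊥  new=−  stable
  step 2. node 1  ⊔preds=⊥  new=⊥  stable
  step 3. node 2  ⊔preds=⊥  new=⊥  stable
  step 4. node 3  ⊔preds=−  new=⊤  old=0  +wl: 
  step 5. node 4  ⊔preds=−  new=+  old=⊥  +wl: 1,2,3
  step 6. node 5  ⊔preds=⊥  new=⊥  stable
  step 7. node 6  ⊔preds=⊥  new=−  stable
  step 8. node 7  ⊔preds=−  new=+  old=⊥  +wl: 6
  step 9. node 1  ⊔preds=+  new=−  old=⊥  +wl: 
  step 10. node 2  ⊔preds=+  new=+  old=⊥  +wl: 5
  step 11. node 3  ⊔preds=⊤  new=⊤  stable
  step 12. node 6  ⊔preds=⊤  new=⊤  old=−  +wl: 3
  step 13. node 5  ⊔preds=+  new=+  old=⊥  +wl: 1,2,6
  step 14. node 3  ⊔preds=⊤  new=⊤  stable
  step 15. node 1  ⊔preds=+  new=−  stable
  step 16. node 2  ⊔preds=+  new=+  stable
  step 17. node 6  ⊔preds=⊤  new=⊤  stable

Least fixpoint reached:
  node 0: −
  node 1: −
  node 2: +
  node 3: ⊤
  node 4: +
  node 5: +
  node 6: ⊤
  node 7: +

yes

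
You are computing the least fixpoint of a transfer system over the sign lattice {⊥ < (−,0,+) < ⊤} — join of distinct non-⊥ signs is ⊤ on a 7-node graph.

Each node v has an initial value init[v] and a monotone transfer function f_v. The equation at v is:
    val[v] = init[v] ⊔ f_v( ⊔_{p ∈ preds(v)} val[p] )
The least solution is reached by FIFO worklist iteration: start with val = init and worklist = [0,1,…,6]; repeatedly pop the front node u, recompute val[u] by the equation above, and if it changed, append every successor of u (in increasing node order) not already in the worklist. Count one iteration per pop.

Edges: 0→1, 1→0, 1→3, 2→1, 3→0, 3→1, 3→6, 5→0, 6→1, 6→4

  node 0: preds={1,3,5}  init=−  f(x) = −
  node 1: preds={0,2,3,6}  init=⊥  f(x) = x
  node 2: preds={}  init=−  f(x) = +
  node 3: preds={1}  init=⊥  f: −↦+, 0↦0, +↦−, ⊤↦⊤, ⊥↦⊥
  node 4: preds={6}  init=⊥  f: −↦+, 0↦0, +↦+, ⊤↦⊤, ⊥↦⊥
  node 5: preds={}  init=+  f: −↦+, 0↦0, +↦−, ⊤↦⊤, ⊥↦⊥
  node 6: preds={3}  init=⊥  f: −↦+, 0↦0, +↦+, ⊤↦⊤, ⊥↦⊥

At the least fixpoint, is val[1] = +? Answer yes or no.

no

Trace (17 dequeues):
  [1] u=0 | in + | out − | ==
  [2] u=1 | in − | out − | prev ⊥ | push {0}
  [3] u=2 | in ⊥ | out ⊤ | prev − | push {1}
  [4] u=3 | in − | out + | prev ⊥ | push {}
  [5] u=4 | in ⊥ | out ⊥ | ==
  [6] u=5 | in ⊥ | out + | ==
  [7] u=6 | in + | out + | prev ⊥ | push {4}
  [8] u=0 | in ⊤ | out − | ==
  [9] u=1 | in ⊤ | out ⊤ | prev − | push {0,3}
  [10] u=4 | in + | out + | prev ⊥ | push {}
  [11] u=0 | in ⊤ | out − | ==
  [12] u=3 | in ⊤ | out ⊤ | prev + | push {0,1,6}
  [13] u=0 | in ⊤ | out − | ==
  [14] u=1 | in ⊤ | out ⊤ | ==
  [15] u=6 | in ⊤ | out ⊤ | prev + | push {1,4}
  [16] u=1 | in ⊤ | out ⊤ | ==
  [17] u=4 | in ⊤ | out ⊤ | prev + | push {}

Converged values:
  [0] −
  [1] ⊤
  [2] ⊤
  [3] ⊤
  [4] ⊤
  [5] +
  [6] ⊤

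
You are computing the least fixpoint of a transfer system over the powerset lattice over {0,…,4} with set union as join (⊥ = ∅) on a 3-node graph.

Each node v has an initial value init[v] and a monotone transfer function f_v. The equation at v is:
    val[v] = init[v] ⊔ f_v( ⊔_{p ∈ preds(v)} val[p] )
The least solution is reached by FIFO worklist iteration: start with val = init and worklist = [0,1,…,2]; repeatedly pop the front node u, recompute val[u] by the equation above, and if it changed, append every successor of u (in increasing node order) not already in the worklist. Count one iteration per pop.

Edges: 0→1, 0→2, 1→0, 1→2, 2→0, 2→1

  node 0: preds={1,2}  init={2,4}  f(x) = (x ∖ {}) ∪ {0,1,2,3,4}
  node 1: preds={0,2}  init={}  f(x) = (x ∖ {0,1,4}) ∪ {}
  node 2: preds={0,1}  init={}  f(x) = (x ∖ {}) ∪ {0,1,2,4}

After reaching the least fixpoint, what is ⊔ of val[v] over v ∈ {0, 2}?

Worklist (5 pops):
  #1 pop 0: in={} → {0,1,2,3,4} (was {2,4}); enqueue []
  #2 pop 1: in={0,1,2,3,4} → {2,3} (was {}); enqueue [0]
  #3 pop 2: in={0,1,2,3,4} → {0,1,2,3,4} (was {}); enqueue [1]
  #4 pop 0: in={0,1,2,3,4} → {0,1,2,3,4} (no change)
  #5 pop 1: in={0,1,2,3,4} → {2,3} (no change)

Fixpoint:
  val[0] = {0,1,2,3,4}
  val[1] = {2,3}
  val[2] = {0,1,2,3,4}

{0,1,2,3,4}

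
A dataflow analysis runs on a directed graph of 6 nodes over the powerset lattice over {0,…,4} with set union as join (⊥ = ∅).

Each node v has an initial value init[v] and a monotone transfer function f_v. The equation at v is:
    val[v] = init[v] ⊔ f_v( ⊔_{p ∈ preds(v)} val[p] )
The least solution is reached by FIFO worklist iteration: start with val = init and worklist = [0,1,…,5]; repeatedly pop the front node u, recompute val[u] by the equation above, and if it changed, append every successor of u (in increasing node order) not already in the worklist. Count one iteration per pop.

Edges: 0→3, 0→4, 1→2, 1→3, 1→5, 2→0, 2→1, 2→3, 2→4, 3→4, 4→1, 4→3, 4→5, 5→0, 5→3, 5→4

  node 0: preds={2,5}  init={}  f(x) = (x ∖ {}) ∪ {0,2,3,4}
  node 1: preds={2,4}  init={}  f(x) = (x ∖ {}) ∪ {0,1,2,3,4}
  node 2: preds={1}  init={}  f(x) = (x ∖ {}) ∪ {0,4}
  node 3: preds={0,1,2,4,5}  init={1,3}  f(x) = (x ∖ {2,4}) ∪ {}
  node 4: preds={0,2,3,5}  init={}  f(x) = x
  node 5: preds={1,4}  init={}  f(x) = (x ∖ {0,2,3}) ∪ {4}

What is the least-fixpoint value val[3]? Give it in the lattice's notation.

Iteration log — 10 steps:
  step 1. node 0  ⊔preds={}  new={0,2,3,4}  old={}  +wl: 
  step 2. node 1  ⊔preds={}  new={0,1,2,3,4}  old={}  +wl: 
  step 3. node 2  ⊔preds={0,1,2,3,4}  new={0,1,2,3,4}  old={}  +wl: 0,1
  step 4. node 3  ⊔preds={0,1,2,3,4}  new={0,1,3}  old={1,3}  +wl: 
  step 5. node 4  ⊔preds={0,1,2,3,4}  new={0,1,2,3,4}  old={}  +wl: 3
  step 6. node 5  ⊔preds={0,1,2,3,4}  new={1,4}  old={}  +wl: 4
  step 7. node 0  ⊔preds={0,1,2,3,4}  new={0,1,2,3,4}  old={0,2,3,4}  +wl: 
  step 8. node 1  ⊔preds={0,1,2,3,4}  new={0,1,2,3,4}  stable
  step 9. node 3  ⊔preds={0,1,2,3,4}  new={0,1,3}  stable
  step 10. node 4  ⊔preds={0,1,2,3,4}  new={0,1,2,3,4}  stable

Least fixpoint reached:
  node 0: {0,1,2,3,4}
  node 1: {0,1,2,3,4}
  node 2: {0,1,2,3,4}
  node 3: {0,1,3}
  node 4: {0,1,2,3,4}
  node 5: {1,4}

{0,1,3}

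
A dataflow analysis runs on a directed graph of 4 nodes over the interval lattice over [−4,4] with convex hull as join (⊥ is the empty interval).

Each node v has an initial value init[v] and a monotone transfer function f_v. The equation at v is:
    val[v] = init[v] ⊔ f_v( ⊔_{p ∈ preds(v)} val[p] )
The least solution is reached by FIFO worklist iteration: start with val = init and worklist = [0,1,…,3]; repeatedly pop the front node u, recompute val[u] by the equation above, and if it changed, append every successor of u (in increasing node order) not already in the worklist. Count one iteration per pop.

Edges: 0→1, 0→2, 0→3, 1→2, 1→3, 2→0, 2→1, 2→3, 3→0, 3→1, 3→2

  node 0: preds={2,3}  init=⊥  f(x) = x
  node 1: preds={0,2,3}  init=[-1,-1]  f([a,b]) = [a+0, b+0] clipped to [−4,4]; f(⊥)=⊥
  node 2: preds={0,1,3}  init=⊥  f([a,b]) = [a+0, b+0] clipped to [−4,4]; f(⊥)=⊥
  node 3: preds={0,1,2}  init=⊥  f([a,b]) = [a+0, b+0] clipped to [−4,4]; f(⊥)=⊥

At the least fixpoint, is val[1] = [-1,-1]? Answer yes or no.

yes

Trace (8 dequeues):
  [1] u=0 | in ⊥ | out ⊥ | ==
  [2] u=1 | in ⊥ | out [-1,-1] | ==
  [3] u=2 | in [-1,-1] | out [-1,-1] | prev ⊥ | push {0,1}
  [4] u=3 | in [-1,-1] | out [-1,-1] | prev ⊥ | push {2}
  [5] u=0 | in [-1,-1] | out [-1,-1] | prev ⊥ | push {3}
  [6] u=1 | in [-1,-1] | out [-1,-1] | ==
  [7] u=2 | in [-1,-1] | out [-1,-1] | ==
  [8] u=3 | in [-1,-1] | out [-1,-1] | ==

Converged values:
  [0] [-1,-1]
  [1] [-1,-1]
  [2] [-1,-1]
  [3] [-1,-1]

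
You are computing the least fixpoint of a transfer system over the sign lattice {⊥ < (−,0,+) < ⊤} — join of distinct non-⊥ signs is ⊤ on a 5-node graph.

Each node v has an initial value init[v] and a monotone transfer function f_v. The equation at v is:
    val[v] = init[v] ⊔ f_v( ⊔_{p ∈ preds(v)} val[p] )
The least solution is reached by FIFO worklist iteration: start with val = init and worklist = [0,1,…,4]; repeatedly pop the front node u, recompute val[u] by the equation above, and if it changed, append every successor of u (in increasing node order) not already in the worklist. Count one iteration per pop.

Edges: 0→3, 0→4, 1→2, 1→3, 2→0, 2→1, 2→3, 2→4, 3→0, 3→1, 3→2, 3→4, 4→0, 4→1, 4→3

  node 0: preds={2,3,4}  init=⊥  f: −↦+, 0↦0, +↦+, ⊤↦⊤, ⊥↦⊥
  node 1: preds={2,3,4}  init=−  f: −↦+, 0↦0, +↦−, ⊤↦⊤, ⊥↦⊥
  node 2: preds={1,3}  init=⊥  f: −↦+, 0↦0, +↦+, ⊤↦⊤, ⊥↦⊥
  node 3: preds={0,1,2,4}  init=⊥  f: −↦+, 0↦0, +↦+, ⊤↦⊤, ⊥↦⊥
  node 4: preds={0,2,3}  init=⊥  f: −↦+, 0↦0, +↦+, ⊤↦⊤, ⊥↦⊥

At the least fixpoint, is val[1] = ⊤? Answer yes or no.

Worklist (12 pops):
  #1 pop 0: in=⊥ → ⊥ (no change)
  #2 pop 1: in=⊥ → − (no change)
  #3 pop 2: in=− → + (was ⊥); enqueue [0,1]
  #4 pop 3: in=⊤ → ⊤ (was ⊥); enqueue [2]
  #5 pop 4: in=⊤ → ⊤ (was ⊥); enqueue [3]
  #6 pop 0: in=⊤ → ⊤ (was ⊥); enqueue [4]
  #7 pop 1: in=⊤ → ⊤ (was −); enqueue []
  #8 pop 2: in=⊤ → ⊤ (was +); enqueue [0,1]
  #9 pop 3: in=⊤ → ⊤ (no change)
  #10 pop 4: in=⊤ → ⊤ (no change)
  #11 pop 0: in=⊤ → ⊤ (no change)
  #12 pop 1: in=⊤ → ⊤ (no change)

Fixpoint:
  val[0] = ⊤
  val[1] = ⊤
  val[2] = ⊤
  val[3] = ⊤
  val[4] = ⊤

yes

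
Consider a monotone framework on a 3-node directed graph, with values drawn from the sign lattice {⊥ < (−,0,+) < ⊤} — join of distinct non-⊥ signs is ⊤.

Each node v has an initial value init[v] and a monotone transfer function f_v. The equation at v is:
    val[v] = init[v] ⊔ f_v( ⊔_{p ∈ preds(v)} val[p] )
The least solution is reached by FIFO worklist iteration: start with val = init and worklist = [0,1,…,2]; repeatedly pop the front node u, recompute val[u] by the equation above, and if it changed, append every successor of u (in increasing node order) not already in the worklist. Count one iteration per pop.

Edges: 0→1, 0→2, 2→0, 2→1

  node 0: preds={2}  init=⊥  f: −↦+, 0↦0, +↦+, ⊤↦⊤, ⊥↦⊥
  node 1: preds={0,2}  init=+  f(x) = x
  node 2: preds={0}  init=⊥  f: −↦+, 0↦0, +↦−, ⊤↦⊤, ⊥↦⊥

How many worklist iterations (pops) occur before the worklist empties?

Trace (3 dequeues):
  [1] u=0 | in ⊥ | out ⊥ | ==
  [2] u=1 | in ⊥ | out + | ==
  [3] u=2 | in ⊥ | out ⊥ | ==

Converged values:
  [0] ⊥
  [1] +
  [2] ⊥

3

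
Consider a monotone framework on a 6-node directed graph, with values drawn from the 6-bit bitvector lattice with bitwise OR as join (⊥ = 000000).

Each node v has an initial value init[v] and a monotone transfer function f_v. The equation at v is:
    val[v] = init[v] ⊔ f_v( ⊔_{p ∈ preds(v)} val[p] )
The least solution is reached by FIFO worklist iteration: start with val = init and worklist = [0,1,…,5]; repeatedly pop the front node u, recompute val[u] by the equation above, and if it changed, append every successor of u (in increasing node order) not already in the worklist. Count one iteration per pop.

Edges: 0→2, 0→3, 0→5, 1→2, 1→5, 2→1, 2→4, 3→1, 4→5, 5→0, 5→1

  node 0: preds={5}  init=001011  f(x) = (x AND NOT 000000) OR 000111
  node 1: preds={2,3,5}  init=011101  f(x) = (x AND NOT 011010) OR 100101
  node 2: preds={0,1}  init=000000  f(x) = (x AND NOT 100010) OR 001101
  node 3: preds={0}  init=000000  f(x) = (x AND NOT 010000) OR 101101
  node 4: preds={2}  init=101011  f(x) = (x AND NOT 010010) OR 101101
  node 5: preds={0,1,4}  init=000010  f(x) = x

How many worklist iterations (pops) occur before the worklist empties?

Worklist (11 pops):
  #1 pop 0: in=000010 → 001111 (was 001011); enqueue []
  #2 pop 1: in=000010 → 111101 (was 011101); enqueue []
  #3 pop 2: in=111111 → 011101 (was 000000); enqueue [1]
  #4 pop 3: in=001111 → 101111 (was 000000); enqueue []
  #5 pop 4: in=011101 → 101111 (was 101011); enqueue []
  #6 pop 5: in=111111 → 111111 (was 000010); enqueue [0]
  #7 pop 1: in=111111 → 111101 (no change)
  #8 pop 0: in=111111 → 111111 (was 001111); enqueue [2,3,5]
  #9 pop 2: in=111111 → 011101 (no change)
  #10 pop 3: in=111111 → 101111 (no change)
  #11 pop 5: in=111111 → 111111 (no change)

Fixpoint:
  val[0] = 111111
  val[1] = 111101
  val[2] = 011101
  val[3] = 101111
  val[4] = 101111
  val[5] = 111111

11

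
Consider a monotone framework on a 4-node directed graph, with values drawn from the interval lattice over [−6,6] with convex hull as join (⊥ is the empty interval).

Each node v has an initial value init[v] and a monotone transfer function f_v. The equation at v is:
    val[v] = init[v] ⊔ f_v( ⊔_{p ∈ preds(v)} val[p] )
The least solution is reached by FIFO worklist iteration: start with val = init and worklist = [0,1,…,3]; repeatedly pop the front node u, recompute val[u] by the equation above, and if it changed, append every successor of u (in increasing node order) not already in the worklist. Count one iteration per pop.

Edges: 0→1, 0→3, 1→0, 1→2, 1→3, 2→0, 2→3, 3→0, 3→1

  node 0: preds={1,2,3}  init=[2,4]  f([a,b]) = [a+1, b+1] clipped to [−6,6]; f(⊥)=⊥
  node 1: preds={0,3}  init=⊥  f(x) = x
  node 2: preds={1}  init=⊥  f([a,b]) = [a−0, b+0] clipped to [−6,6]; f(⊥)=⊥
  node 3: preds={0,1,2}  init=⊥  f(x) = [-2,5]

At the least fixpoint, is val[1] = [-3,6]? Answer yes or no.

no

Iteration log — 11 steps:
  step 1. node 0  ⊔preds=⊥  new=[2,4]  stable
  step 2. node 1  ⊔preds=[2,4]  new=[2,4]  old=⊥  +wl: 0
  step 3. node 2  ⊔preds=[2,4]  new=[2,4]  old=⊥  +wl: 
  step 4. node 3  ⊔preds=[2,4]  new=[-2,5]  old=⊥  +wl: 1
  step 5. node 0  ⊔preds=[-2,5]  new=[-1,6]  old=[2,4]  +wl: 3
  step 6. node 1  ⊔preds=[-2,6]  new=[-2,6]  old=[2,4]  +wl: 0,2
  step 7. node 3  ⊔preds=[-2,6]  new=[-2,5]  stable
  step 8. node 0  ⊔preds=[-2,6]  new=[-1,6]  stable
  step 9. node 2  ⊔preds=[-2,6]  new=[-2,6]  old=[2,4]  +wl: 0,3
  step 10. node 0  ⊔preds=[-2,6]  new=[-1,6]  stable
  step 11. node 3  ⊔preds=[-2,6]  new=[-2,5]  stable

Least fixpoint reached:
  node 0: [-1,6]
  node 1: [-2,6]
  node 2: [-2,6]
  node 3: [-2,5]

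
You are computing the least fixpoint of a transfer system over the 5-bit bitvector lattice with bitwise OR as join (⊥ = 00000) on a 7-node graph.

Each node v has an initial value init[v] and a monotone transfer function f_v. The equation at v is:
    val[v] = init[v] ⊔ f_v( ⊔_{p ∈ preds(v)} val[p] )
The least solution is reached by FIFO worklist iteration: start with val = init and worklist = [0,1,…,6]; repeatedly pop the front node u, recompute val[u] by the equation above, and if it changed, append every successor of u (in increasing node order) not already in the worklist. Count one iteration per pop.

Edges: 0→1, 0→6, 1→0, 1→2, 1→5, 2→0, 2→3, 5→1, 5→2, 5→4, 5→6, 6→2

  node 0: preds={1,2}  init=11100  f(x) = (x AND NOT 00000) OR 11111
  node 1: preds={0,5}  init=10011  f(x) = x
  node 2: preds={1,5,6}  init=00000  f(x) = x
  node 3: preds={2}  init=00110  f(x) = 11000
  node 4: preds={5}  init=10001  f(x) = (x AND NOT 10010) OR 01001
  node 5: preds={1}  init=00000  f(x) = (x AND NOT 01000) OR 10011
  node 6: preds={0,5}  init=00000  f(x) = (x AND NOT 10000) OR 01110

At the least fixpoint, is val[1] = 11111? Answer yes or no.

yes

Iteration log — 11 steps:
  step 1. node 0  ⊔preds=10011  new=11111  old=11100  +wl: 
  step 2. node 1  ⊔preds=11111  new=11111  old=10011  +wl: 0
  step 3. node 2  ⊔preds=11111  new=11111  old=00000  +wl: 
  step 4. node 3  ⊔preds=11111  new=11110  old=00110  +wl: 
  step 5. node 4  ⊔preds=00000  new=11001  old=10001  +wl: 
  step 6. node 5  ⊔preds=11111  new=10111  old=00000  +wl: 1,2,4
  step 7. node 6  ⊔preds=11111  new=01111  old=00000  +wl: 
  step 8. node 0  ⊔preds=11111  new=11111  stable
  step 9. node 1  ⊔preds=11111  new=11111  stable
  step 10. node 2  ⊔preds=11111  new=11111  stable
  step 11. node 4  ⊔preds=10111  new=11101  old=11001  +wl: 

Least fixpoint reached:
  node 0: 11111
  node 1: 11111
  node 2: 11111
  node 3: 11110
  node 4: 11101
  node 5: 10111
  node 6: 01111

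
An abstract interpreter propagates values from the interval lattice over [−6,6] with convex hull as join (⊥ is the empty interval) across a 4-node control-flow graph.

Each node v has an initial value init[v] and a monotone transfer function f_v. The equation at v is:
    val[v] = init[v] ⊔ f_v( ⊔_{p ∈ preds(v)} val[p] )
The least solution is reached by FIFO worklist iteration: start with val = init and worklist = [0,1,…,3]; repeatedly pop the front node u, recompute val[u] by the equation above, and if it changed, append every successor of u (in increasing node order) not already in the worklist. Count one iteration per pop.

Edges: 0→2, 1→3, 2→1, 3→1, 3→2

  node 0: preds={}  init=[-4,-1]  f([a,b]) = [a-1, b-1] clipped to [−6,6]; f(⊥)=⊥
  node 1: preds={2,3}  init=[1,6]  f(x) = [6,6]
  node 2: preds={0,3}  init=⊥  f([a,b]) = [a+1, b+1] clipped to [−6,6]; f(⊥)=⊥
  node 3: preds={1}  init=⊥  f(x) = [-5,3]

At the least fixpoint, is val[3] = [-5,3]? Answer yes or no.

yes

Trace (7 dequeues):
  [1] u=0 | in ⊥ | out [-4,-1] | ==
  [2] u=1 | in ⊥ | out [1,6] | ==
  [3] u=2 | in [-4,-1] | out [-3,0] | prev ⊥ | push {1}
  [4] u=3 | in [1,6] | out [-5,3] | prev ⊥ | push {2}
  [5] u=1 | in [-5,3] | out [1,6] | ==
  [6] u=2 | in [-5,3] | out [-4,4] | prev [-3,0] | push {1}
  [7] u=1 | in [-5,4] | out [1,6] | ==

Converged values:
  [0] [-4,-1]
  [1] [1,6]
  [2] [-4,4]
  [3] [-5,3]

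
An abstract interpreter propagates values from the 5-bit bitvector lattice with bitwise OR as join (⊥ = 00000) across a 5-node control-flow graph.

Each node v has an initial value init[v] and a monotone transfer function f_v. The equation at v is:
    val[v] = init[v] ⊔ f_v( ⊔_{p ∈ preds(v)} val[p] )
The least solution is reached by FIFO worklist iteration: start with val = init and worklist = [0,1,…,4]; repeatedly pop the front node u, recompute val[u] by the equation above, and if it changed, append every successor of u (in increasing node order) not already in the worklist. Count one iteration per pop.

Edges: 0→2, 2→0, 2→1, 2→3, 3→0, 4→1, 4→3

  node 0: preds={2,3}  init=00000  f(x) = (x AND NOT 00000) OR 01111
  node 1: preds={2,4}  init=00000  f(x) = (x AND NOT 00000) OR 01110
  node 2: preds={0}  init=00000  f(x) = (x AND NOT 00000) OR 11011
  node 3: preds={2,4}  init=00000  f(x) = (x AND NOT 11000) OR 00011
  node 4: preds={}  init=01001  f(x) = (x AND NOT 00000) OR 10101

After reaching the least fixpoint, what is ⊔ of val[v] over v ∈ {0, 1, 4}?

11111

Iteration log — 9 steps:
  step 1. node 0  ⊔preds=00000  new=01111  old=00000  +wl: 
  step 2. node 1  ⊔preds=01001  new=01111  old=00000  +wl: 
  step 3. node 2  ⊔preds=01111  new=11111  old=00000  +wl: 0,1
  step 4. node 3  ⊔preds=11111  new=00111  old=00000  +wl: 
  step 5. node 4  ⊔preds=00000  new=11101  old=01001  +wl: 3
  step 6. node 0  ⊔preds=11111  new=11111  old=01111  +wl: 2
  step 7. node 1  ⊔preds=11111  new=11111  old=01111  +wl: 
  step 8. node 3  ⊔preds=11111  new=00111  stable
  step 9. node 2  ⊔preds=11111  new=11111  stable

Least fixpoint reached:
  node 0: 11111
  node 1: 11111
  node 2: 11111
  node 3: 00111
  node 4: 11101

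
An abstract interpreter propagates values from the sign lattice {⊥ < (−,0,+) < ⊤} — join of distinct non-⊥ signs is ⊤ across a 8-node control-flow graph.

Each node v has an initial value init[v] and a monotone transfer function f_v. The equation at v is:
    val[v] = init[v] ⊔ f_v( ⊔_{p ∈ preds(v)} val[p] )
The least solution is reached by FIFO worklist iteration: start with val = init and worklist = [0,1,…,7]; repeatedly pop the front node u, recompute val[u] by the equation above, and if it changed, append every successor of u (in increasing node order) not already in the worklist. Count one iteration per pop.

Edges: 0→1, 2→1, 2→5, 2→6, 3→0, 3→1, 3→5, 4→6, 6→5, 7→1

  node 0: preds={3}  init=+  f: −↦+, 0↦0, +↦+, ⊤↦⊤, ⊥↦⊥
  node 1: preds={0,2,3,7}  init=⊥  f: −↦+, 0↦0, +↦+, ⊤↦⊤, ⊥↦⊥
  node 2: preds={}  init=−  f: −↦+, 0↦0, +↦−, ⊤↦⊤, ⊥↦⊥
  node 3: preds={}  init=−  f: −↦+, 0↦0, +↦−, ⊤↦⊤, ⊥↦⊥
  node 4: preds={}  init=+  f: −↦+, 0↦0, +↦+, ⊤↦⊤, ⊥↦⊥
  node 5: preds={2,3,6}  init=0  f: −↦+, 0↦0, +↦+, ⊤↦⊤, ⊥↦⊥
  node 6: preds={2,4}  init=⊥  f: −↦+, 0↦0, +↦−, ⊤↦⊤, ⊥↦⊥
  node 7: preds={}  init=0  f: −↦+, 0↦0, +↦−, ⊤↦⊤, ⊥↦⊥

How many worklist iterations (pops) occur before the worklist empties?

9

Worklist (9 pops):
  #1 pop 0: in=− → + (no change)
  #2 pop 1: in=⊤ → ⊤ (was ⊥); enqueue []
  #3 pop 2: in=⊥ → − (no change)
  #4 pop 3: in=⊥ → − (no change)
  #5 pop 4: in=⊥ → + (no change)
  #6 pop 5: in=− → ⊤ (was 0); enqueue []
  #7 pop 6: in=⊤ → ⊤ (was ⊥); enqueue [5]
  #8 pop 7: in=⊥ → 0 (no change)
  #9 pop 5: in=⊤ → ⊤ (no change)

Fixpoint:
  val[0] = +
  val[1] = ⊤
  val[2] = −
  val[3] = −
  val[4] = +
  val[5] = ⊤
  val[6] = ⊤
  val[7] = 0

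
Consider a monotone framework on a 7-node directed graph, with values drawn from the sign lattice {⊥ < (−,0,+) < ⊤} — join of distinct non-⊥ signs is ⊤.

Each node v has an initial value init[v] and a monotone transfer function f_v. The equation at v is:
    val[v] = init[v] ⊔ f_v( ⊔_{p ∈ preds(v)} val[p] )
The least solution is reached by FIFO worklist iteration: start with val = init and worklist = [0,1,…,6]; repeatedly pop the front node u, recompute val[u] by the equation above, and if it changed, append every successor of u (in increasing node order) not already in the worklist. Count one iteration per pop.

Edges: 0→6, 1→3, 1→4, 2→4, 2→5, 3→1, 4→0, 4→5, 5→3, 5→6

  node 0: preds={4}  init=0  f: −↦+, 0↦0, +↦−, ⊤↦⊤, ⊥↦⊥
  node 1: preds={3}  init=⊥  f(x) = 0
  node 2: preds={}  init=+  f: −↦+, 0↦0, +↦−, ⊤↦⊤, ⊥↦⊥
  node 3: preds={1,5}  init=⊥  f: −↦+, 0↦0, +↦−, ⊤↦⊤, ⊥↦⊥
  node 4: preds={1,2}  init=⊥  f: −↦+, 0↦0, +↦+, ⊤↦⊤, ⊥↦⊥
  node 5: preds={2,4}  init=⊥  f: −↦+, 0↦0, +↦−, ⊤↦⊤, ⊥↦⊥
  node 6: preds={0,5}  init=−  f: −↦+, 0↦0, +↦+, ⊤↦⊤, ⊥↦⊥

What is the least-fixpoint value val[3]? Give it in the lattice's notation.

⊤

Worklist (12 pops):
  #1 pop 0: in=⊥ → 0 (no change)
  #2 pop 1: in=⊥ → 0 (was ⊥); enqueue []
  #3 pop 2: in=⊥ → + (no change)
  #4 pop 3: in=0 → 0 (was ⊥); enqueue [1]
  #5 pop 4: in=⊤ → ⊤ (was ⊥); enqueue [0]
  #6 pop 5: in=⊤ → ⊤ (was ⊥); enqueue [3]
  #7 pop 6: in=⊤ → ⊤ (was −); enqueue []
  #8 pop 1: in=0 → 0 (no change)
  #9 pop 0: in=⊤ → ⊤ (was 0); enqueue [6]
  #10 pop 3: in=⊤ → ⊤ (was 0); enqueue [1]
  #11 pop 6: in=⊤ → ⊤ (no change)
  #12 pop 1: in=⊤ → 0 (no change)

Fixpoint:
  val[0] = ⊤
  val[1] = 0
  val[2] = +
  val[3] = ⊤
  val[4] = ⊤
  val[5] = ⊤
  val[6] = ⊤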